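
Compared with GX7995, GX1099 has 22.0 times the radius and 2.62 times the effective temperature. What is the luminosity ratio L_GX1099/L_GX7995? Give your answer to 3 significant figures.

2.28×10^4

From the Stefan–Boltzmann law, L ∝ R²T⁴, so
L_GX1099/L_GX7995 = (R_GX1099/R_GX7995)² (T_GX1099/T_GX7995)⁴ = (22.0)² × (2.62)⁴ = 484.0 × 47.12 = 2.281×10^4.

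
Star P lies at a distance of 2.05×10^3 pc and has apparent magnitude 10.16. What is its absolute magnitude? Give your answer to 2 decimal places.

M = m − 5 log₁₀(d/10 pc) = 10.16 − 5 log₁₀(2.05×10^3/10)
  = 10.16 − 5 × 2.312 = 10.16 − 11.56 = -1.40.

-1.40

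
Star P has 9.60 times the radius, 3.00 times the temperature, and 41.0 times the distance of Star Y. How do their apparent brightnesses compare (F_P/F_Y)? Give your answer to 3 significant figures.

4.44

L_P/L_Y = (R_P/R_Y)²(T_P/T_Y)⁴ = (9.60)² × (3.00)⁴ = 7465.
F_P/F_Y = (L_P/L_Y)/(d_P/d_Y)² = 7465 / (41.0)² = 4.441.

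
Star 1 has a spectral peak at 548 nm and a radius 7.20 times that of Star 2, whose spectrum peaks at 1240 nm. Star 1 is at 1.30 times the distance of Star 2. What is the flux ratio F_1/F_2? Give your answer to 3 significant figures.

804

Wien's law: T_1/T_2 = λ_2/λ_1 = 1240/548 = 2.263.
L_1/L_2 = (R_1/R_2)²(T_1/T_2)⁴ = (7.20)²(2.263)⁴ = 1359.
F_1/F_2 = (L_1/L_2)/(d_1/d_2)² = 1359/(1.30)² = 804.2.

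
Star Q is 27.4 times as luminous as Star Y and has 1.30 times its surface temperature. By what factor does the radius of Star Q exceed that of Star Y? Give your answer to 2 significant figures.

3.1

L ∝ R²T⁴ gives R ∝ √L / T², so
R_Q/R_Y = √(27.4) / (1.30)² = 5.235 / 1.690 = 3.097.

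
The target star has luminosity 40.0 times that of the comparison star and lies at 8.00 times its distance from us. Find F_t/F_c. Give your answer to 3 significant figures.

F = L/(4πd²), so F_t/F_c = (L_t/L_c) / (d_t/d_c)²
= 40.0 / (8.00)² = 40.0 / 64.00 = 0.6250.

0.625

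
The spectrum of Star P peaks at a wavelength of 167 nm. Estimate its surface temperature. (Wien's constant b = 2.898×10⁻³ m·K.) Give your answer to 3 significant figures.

T = b/λ_max = 2.898×10⁻³ / (167×10⁻⁹) = 1.735×10^4 K.

1.74×10^4 K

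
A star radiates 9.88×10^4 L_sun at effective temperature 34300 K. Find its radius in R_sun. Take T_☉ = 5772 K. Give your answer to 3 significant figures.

8.90 R_sun

R/R_☉ = √(L/L_☉) / (T/T_☉)² = √(9.88×10^4) / (5.942)²
       = 314.3 / 35.31 = 8.901.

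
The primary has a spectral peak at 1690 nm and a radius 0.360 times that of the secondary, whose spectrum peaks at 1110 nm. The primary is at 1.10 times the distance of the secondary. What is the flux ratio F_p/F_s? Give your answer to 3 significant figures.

0.0199

Wien's law: T_p/T_s = λ_s/λ_p = 1110/1690 = 0.6568.
L_p/L_s = (R_p/R_s)²(T_p/T_s)⁴ = (0.360)²(0.6568)⁴ = 0.02412.
F_p/F_s = (L_p/L_s)/(d_p/d_s)² = 0.02412/(1.10)² = 0.01993.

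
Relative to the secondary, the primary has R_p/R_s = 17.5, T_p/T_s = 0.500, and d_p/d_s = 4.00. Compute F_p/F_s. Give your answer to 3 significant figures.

L_p/L_s = (R_p/R_s)²(T_p/T_s)⁴ = (17.5)² × (0.500)⁴ = 19.14.
F_p/F_s = (L_p/L_s)/(d_p/d_s)² = 19.14 / (4.00)² = 1.196.

1.20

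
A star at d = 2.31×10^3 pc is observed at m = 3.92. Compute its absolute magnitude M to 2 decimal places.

M = m − 5 log₁₀(d/10 pc) = 3.92 − 5 log₁₀(2.31×10^3/10)
  = 3.92 − 5 × 2.364 = 3.92 − 11.82 = -7.90.

-7.90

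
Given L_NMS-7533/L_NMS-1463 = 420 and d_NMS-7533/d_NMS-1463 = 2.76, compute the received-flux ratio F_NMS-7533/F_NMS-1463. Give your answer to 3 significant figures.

55.1

F = L/(4πd²), so F_NMS-7533/F_NMS-1463 = (L_NMS-7533/L_NMS-1463) / (d_NMS-7533/d_NMS-1463)²
= 420 / (2.76)² = 420 / 7.618 = 55.14.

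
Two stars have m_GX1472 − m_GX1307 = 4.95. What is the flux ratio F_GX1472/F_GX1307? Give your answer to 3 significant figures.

0.0105

F_GX1472/F_GX1307 = 10^(−(m_GX1472 − m_GX1307)/2.5) = 10^(-4.95/2.5) = 10^-1.980 = 0.01047.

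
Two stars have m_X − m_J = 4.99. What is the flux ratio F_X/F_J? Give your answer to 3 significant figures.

F_X/F_J = 10^(−(m_X − m_J)/2.5) = 10^(-4.99/2.5) = 10^-1.996 = 0.01009.

0.0101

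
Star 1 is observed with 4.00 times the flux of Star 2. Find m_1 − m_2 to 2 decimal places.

-1.51

m_1 − m_2 = −2.5 log₁₀(F_1/F_2) = −2.5 log₁₀(4.00) = −2.5 × (0.602) = -1.505.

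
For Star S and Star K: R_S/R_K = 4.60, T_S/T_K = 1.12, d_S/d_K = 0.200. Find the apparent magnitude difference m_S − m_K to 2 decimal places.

-7.30

L_S/L_K = (4.60)²(1.12)⁴ = 33.30.
F_S/F_K = (L_S/L_K)/(d_S/d_K)² = 33.30/0.04000 = 832.4.
m_S − m_K = −2.5 log₁₀(832.4) = -7.30.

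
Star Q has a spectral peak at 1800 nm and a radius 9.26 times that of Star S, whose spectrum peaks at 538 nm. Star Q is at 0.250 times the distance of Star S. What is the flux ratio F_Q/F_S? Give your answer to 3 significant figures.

10.9

Wien's law: T_Q/T_S = λ_S/λ_Q = 538/1800 = 0.2989.
L_Q/L_S = (R_Q/R_S)²(T_Q/T_S)⁴ = (9.26)²(0.2989)⁴ = 0.6843.
F_Q/F_S = (L_Q/L_S)/(d_Q/d_S)² = 0.6843/(0.250)² = 10.95.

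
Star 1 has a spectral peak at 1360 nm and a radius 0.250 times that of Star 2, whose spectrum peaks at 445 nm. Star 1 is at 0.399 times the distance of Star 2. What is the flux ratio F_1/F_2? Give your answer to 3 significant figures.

0.00450

Wien's law: T_1/T_2 = λ_2/λ_1 = 445/1360 = 0.3272.
L_1/L_2 = (R_1/R_2)²(T_1/T_2)⁴ = (0.250)²(0.3272)⁴ = 7.164×10^-4.
F_1/F_2 = (L_1/L_2)/(d_1/d_2)² = 7.164×10^-4/(0.399)² = 0.004500.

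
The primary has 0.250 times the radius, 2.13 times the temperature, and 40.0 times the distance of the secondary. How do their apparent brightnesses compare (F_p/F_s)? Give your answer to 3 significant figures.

L_p/L_s = (R_p/R_s)²(T_p/T_s)⁴ = (0.250)² × (2.13)⁴ = 1.286.
F_p/F_s = (L_p/L_s)/(d_p/d_s)² = 1.286 / (40.0)² = 8.040×10^-4.

8.04×10^-4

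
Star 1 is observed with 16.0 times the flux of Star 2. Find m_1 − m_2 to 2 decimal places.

-3.01

m_1 − m_2 = −2.5 log₁₀(F_1/F_2) = −2.5 log₁₀(16.0) = −2.5 × (1.204) = -3.010.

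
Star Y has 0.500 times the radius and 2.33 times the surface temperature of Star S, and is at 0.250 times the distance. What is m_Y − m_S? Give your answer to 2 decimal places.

-5.18

L_Y/L_S = (0.500)²(2.33)⁴ = 7.368.
F_Y/F_S = (L_Y/L_S)/(d_Y/d_S)² = 7.368/0.06250 = 117.9.
m_Y − m_S = −2.5 log₁₀(117.9) = -5.18.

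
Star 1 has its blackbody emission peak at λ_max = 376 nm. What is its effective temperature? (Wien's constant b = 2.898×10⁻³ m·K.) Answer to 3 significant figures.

T = b/λ_max = 2.898×10⁻³ / (376×10⁻⁹) = 7707 K.

7.71×10^3 K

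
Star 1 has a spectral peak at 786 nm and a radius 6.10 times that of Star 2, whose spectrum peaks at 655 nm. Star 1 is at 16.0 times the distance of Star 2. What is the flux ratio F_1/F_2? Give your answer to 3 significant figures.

Wien's law: T_1/T_2 = λ_2/λ_1 = 655/786 = 0.8333.
L_1/L_2 = (R_1/R_2)²(T_1/T_2)⁴ = (6.10)²(0.8333)⁴ = 17.94.
F_1/F_2 = (L_1/L_2)/(d_1/d_2)² = 17.94/(16.0)² = 0.07010.

0.0701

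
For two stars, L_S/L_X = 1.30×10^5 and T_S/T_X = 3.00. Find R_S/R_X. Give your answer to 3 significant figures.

40.1

L ∝ R²T⁴ gives R ∝ √L / T², so
R_S/R_X = √(1.30×10^5) / (3.00)² = 360.6 / 9.000 = 40.06.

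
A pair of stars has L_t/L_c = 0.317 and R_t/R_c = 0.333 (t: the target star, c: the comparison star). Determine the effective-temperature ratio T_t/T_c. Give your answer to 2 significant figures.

1.3

L ∝ R²T⁴ gives T ∝ (L/R²)^(1/4), so
T_t/T_c = (0.317 / 0.333²)^(1/4) = (2.859)^(1/4) = 1.300.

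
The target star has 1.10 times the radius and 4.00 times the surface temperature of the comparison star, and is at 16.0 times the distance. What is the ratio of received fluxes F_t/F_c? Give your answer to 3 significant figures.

L_t/L_c = (R_t/R_c)²(T_t/T_c)⁴ = (1.10)² × (4.00)⁴ = 309.8.
F_t/F_c = (L_t/L_c)/(d_t/d_c)² = 309.8 / (16.0)² = 1.210.

1.21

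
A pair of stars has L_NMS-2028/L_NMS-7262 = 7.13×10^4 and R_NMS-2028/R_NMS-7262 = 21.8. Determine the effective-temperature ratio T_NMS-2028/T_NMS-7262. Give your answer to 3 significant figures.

3.50

L ∝ R²T⁴ gives T ∝ (L/R²)^(1/4), so
T_NMS-2028/T_NMS-7262 = (7.13×10^4 / 21.8²)^(1/4) = (150.0)^(1/4) = 3.500.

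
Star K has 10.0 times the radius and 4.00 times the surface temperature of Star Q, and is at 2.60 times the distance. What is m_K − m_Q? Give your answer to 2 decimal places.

-8.95

L_K/L_Q = (10.0)²(4.00)⁴ = 2.560×10^4.
F_K/F_Q = (L_K/L_Q)/(d_K/d_Q)² = 2.560×10^4/6.760 = 3787.
m_K − m_Q = −2.5 log₁₀(3787) = -8.95.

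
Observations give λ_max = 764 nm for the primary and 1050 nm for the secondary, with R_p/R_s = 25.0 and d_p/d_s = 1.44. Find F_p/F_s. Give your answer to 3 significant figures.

Wien's law: T_p/T_s = λ_s/λ_p = 1050/764 = 1.374.
L_p/L_s = (R_p/R_s)²(T_p/T_s)⁴ = (25.0)²(1.374)⁴ = 2230.
F_p/F_s = (L_p/L_s)/(d_p/d_s)² = 2230/(1.44)² = 1075.

1.08×10^3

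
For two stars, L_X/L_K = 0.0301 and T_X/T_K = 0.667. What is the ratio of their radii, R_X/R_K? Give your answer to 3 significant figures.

L ∝ R²T⁴ gives R ∝ √L / T², so
R_X/R_K = √(0.0301) / (0.667)² = 0.1735 / 0.4449 = 0.3900.

0.390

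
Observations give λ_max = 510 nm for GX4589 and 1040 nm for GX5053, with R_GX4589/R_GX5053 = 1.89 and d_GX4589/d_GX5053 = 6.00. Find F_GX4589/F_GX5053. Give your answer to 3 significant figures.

1.72

Wien's law: T_GX4589/T_GX5053 = λ_GX5053/λ_GX4589 = 1040/510 = 2.039.
L_GX4589/L_GX5053 = (R_GX4589/R_GX5053)²(T_GX4589/T_GX5053)⁴ = (1.89)²(2.039)⁴ = 61.77.
F_GX4589/F_GX5053 = (L_GX4589/L_GX5053)/(d_GX4589/d_GX5053)² = 61.77/(6.00)² = 1.716.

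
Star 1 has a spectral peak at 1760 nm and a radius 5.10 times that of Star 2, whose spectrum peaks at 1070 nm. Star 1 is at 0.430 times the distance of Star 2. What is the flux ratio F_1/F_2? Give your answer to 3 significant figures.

19.2

Wien's law: T_1/T_2 = λ_2/λ_1 = 1070/1760 = 0.6080.
L_1/L_2 = (R_1/R_2)²(T_1/T_2)⁴ = (5.10)²(0.6080)⁴ = 3.553.
F_1/F_2 = (L_1/L_2)/(d_1/d_2)² = 3.553/(0.430)² = 19.22.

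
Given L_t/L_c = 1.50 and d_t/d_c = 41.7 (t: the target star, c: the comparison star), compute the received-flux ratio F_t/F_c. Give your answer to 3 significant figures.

F = L/(4πd²), so F_t/F_c = (L_t/L_c) / (d_t/d_c)²
= 1.50 / (41.7)² = 1.50 / 1739 = 8.626×10^-4.

8.63×10^-4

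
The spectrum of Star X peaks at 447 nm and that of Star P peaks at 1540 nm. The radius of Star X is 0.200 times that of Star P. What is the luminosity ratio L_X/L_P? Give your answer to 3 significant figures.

Wien's law gives T ∝ 1/λ_max, so T_X/T_P = λ_P/λ_X = 1540/447 = 3.445.
Then L ∝ R²T⁴ gives L_X/L_P = (0.200)² × (3.445)⁴ = 0.04000 × 140.9 = 5.635.

5.64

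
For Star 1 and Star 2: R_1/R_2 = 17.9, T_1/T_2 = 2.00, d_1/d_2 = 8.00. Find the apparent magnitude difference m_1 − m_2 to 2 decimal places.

L_1/L_2 = (17.9)²(2.00)⁴ = 5127.
F_1/F_2 = (L_1/L_2)/(d_1/d_2)² = 5127/64.00 = 80.10.
m_1 − m_2 = −2.5 log₁₀(80.10) = -4.76.

-4.76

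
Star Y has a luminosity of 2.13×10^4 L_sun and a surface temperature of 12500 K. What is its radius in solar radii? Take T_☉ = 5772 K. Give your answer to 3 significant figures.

31.1 solar radii

R/R_☉ = √(L/L_☉) / (T/T_☉)² = √(2.13×10^4) / (2.166)²
       = 145.9 / 4.690 = 31.12.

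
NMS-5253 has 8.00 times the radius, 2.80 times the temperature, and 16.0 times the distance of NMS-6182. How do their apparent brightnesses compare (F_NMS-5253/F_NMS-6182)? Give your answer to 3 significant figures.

L_NMS-5253/L_NMS-6182 = (R_NMS-5253/R_NMS-6182)²(T_NMS-5253/T_NMS-6182)⁴ = (8.00)² × (2.80)⁴ = 3934.
F_NMS-5253/F_NMS-6182 = (L_NMS-5253/L_NMS-6182)/(d_NMS-5253/d_NMS-6182)² = 3934 / (16.0)² = 15.37.

15.4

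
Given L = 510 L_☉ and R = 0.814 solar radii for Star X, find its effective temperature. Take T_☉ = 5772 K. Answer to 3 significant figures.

3.04×10^4 K

T/T_☉ = (L/L_☉)^(1/4) / (R/R_☉)^(1/2)
T = 5772 × (510)^(1/4) / √(0.814) = 5772 × 4.752 / 0.9022 = 3.040×10^4 K.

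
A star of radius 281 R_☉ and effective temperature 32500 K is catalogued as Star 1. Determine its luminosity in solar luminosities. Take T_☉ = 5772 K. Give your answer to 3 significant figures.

L/L_☉ = (R/R_☉)² (T/T_☉)⁴ = (281)² × (32500/5772)⁴
       = 7.896×10^4 × (5.631)⁴ = 7.896×10^4 × 1005 = 7.937×10^7.

7.94×10^7 solar luminosities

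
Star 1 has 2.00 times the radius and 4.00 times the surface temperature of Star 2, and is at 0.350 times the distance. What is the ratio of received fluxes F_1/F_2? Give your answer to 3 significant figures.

8.36×10^3

L_1/L_2 = (R_1/R_2)²(T_1/T_2)⁴ = (2.00)² × (4.00)⁴ = 1024.
F_1/F_2 = (L_1/L_2)/(d_1/d_2)² = 1024 / (0.350)² = 8359.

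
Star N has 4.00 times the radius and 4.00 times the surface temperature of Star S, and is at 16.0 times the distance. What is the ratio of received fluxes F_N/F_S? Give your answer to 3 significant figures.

L_N/L_S = (R_N/R_S)²(T_N/T_S)⁴ = (4.00)² × (4.00)⁴ = 4096.
F_N/F_S = (L_N/L_S)/(d_N/d_S)² = 4096 / (16.0)² = 16.00.

16.0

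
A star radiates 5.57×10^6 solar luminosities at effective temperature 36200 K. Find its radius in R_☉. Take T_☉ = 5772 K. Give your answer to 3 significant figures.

R/R_☉ = √(L/L_☉) / (T/T_☉)² = √(5.57×10^6) / (6.272)²
       = 2360 / 39.33 = 60.00.

60.0 R_☉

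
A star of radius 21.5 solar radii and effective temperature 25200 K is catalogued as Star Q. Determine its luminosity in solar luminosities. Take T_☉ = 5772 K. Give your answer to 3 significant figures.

1.68×10^5 solar luminosities

L/L_☉ = (R/R_☉)² (T/T_☉)⁴ = (21.5)² × (25200/5772)⁴
       = 462.2 × (4.366)⁴ = 462.2 × 363.3 = 1.679×10^5.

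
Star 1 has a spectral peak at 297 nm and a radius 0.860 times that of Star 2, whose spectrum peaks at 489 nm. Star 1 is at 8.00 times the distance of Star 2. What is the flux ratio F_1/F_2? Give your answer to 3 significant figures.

0.0849

Wien's law: T_1/T_2 = λ_2/λ_1 = 489/297 = 1.646.
L_1/L_2 = (R_1/R_2)²(T_1/T_2)⁴ = (0.860)²(1.646)⁴ = 5.435.
F_1/F_2 = (L_1/L_2)/(d_1/d_2)² = 5.435/(8.00)² = 0.08492.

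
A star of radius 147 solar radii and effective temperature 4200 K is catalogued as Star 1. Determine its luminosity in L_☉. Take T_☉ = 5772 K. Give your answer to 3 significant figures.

L/L_☉ = (R/R_☉)² (T/T_☉)⁴ = (147)² × (4200/5772)⁴
       = 2.161×10^4 × (0.7277)⁴ = 2.161×10^4 × 0.2803 = 6058.

6.06×10^3 L_☉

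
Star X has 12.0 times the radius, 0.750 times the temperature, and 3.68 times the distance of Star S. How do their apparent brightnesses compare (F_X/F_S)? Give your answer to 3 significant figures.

L_X/L_S = (R_X/R_S)²(T_X/T_S)⁴ = (12.0)² × (0.750)⁴ = 45.56.
F_X/F_S = (L_X/L_S)/(d_X/d_S)² = 45.56 / (3.68)² = 3.364.

3.36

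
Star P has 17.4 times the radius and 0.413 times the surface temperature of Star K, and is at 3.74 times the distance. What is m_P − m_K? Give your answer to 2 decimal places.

0.50

L_P/L_K = (17.4)²(0.413)⁴ = 8.808.
F_P/F_K = (L_P/L_K)/(d_P/d_K)² = 8.808/13.99 = 0.6297.
m_P − m_K = −2.5 log₁₀(0.6297) = 0.50.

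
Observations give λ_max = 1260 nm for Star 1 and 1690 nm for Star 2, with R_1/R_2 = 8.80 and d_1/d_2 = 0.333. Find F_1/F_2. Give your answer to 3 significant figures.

2.26×10^3

Wien's law: T_1/T_2 = λ_2/λ_1 = 1690/1260 = 1.341.
L_1/L_2 = (R_1/R_2)²(T_1/T_2)⁴ = (8.80)²(1.341)⁴ = 250.6.
F_1/F_2 = (L_1/L_2)/(d_1/d_2)² = 250.6/(0.333)² = 2260.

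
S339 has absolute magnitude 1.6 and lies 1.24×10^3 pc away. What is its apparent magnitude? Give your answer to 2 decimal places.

m = M + 5 log₁₀(d/10 pc) = 1.6 + 5 log₁₀(1.24×10^3/10)
  = 1.6 + 5 × 2.093 = 1.6 + 10.47 = 12.07.

12.07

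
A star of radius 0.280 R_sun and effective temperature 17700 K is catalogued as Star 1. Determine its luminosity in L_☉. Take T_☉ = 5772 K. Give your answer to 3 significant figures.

L/L_☉ = (R/R_☉)² (T/T_☉)⁴ = (0.280)² × (17700/5772)⁴
       = 0.07840 × (3.067)⁴ = 0.07840 × 88.43 = 6.933.

6.93 L_☉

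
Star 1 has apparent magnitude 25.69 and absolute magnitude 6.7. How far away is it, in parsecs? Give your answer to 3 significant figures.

6.28×10^4 pc

m − M = 5 log₁₀(d/10 pc)
25.69 − (6.7) = 18.99 = 5 log₁₀(d/10)
d = 10 × 10^(18.99/5) = 10 × 10^3.798 = 6.281×10^4 pc.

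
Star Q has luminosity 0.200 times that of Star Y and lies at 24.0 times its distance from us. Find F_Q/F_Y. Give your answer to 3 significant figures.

3.47×10^-4

F = L/(4πd²), so F_Q/F_Y = (L_Q/L_Y) / (d_Q/d_Y)²
= 0.200 / (24.0)² = 0.200 / 576.0 = 3.472×10^-4.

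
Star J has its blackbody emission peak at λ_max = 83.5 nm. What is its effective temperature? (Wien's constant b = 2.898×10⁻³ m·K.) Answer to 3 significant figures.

3.47×10^4 K

T = b/λ_max = 2.898×10⁻³ / (83.5×10⁻⁹) = 3.471×10^4 K.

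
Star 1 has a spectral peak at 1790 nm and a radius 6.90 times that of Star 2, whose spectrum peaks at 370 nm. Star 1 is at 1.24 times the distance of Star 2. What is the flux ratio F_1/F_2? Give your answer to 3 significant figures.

Wien's law: T_1/T_2 = λ_2/λ_1 = 370/1790 = 0.2067.
L_1/L_2 = (R_1/R_2)²(T_1/T_2)⁴ = (6.90)²(0.2067)⁴ = 0.08691.
F_1/F_2 = (L_1/L_2)/(d_1/d_2)² = 0.08691/(1.24)² = 0.05653.

0.0565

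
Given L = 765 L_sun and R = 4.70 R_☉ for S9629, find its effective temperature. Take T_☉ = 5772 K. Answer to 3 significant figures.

T/T_☉ = (L/L_☉)^(1/4) / (R/R_☉)^(1/2)
T = 5772 × (765)^(1/4) / √(4.70) = 5772 × 5.259 / 2.168 = 1.400×10^4 K.

1.40×10^4 K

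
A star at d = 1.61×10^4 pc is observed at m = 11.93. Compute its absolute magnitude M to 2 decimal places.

-4.10

M = m − 5 log₁₀(d/10 pc) = 11.93 − 5 log₁₀(1.61×10^4/10)
  = 11.93 − 5 × 3.207 = 11.93 − 16.03 = -4.10.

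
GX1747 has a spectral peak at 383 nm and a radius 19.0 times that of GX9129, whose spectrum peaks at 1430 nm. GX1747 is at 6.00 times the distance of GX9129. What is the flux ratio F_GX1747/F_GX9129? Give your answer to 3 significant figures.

1.95×10^3

Wien's law: T_GX1747/T_GX9129 = λ_GX9129/λ_GX1747 = 1430/383 = 3.734.
L_GX1747/L_GX9129 = (R_GX1747/R_GX9129)²(T_GX1747/T_GX9129)⁴ = (19.0)²(3.734)⁴ = 7.015×10^4.
F_GX1747/F_GX9129 = (L_GX1747/L_GX9129)/(d_GX1747/d_GX9129)² = 7.015×10^4/(6.00)² = 1949.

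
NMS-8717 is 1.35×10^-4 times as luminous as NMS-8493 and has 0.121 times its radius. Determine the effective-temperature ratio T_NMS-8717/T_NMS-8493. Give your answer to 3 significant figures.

0.310

L ∝ R²T⁴ gives T ∝ (L/R²)^(1/4), so
T_NMS-8717/T_NMS-8493 = (1.35×10^-4 / 0.121²)^(1/4) = (0.009221)^(1/4) = 0.3099.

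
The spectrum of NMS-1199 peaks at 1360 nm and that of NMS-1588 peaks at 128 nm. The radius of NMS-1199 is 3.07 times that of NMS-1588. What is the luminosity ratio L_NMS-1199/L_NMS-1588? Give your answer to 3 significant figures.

Wien's law gives T ∝ 1/λ_max, so T_NMS-1199/T_NMS-1588 = λ_NMS-1588/λ_NMS-1199 = 128/1360 = 0.09412.
Then L ∝ R²T⁴ gives L_NMS-1199/L_NMS-1588 = (3.07)² × (0.09412)⁴ = 9.425 × 7.847×10^-5 = 7.395×10^-4.

7.40×10^-4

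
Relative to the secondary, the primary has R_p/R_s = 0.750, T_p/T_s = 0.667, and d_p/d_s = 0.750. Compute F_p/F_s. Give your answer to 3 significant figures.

0.198

L_p/L_s = (R_p/R_s)²(T_p/T_s)⁴ = (0.750)² × (0.667)⁴ = 0.1113.
F_p/F_s = (L_p/L_s)/(d_p/d_s)² = 0.1113 / (0.750)² = 0.1979.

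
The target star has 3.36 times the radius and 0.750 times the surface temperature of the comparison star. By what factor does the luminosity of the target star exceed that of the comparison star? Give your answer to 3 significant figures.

From the Stefan–Boltzmann law, L ∝ R²T⁴, so
L_t/L_c = (R_t/R_c)² (T_t/T_c)⁴ = (3.36)² × (0.750)⁴ = 11.29 × 0.3164 = 3.572.

3.57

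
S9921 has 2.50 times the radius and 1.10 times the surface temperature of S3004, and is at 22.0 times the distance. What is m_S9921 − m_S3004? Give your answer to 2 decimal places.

4.31

L_S9921/L_S3004 = (2.50)²(1.10)⁴ = 9.151.
F_S9921/F_S3004 = (L_S9921/L_S3004)/(d_S9921/d_S3004)² = 9.151/484.0 = 0.01891.
m_S9921 − m_S3004 = −2.5 log₁₀(0.01891) = 4.31.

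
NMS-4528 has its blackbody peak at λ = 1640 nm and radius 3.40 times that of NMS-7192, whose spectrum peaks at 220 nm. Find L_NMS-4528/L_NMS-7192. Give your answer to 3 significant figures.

Wien's law gives T ∝ 1/λ_max, so T_NMS-4528/T_NMS-7192 = λ_NMS-7192/λ_NMS-4528 = 220/1640 = 0.1341.
Then L ∝ R²T⁴ gives L_NMS-4528/L_NMS-7192 = (3.40)² × (0.1341)⁴ = 11.56 × 3.238×10^-4 = 0.003743.

0.00374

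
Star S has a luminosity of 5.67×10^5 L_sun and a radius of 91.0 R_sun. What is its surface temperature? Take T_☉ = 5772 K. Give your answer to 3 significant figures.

T/T_☉ = (L/L_☉)^(1/4) / (R/R_☉)^(1/2)
T = 5772 × (5.67×10^5)^(1/4) / √(91.0) = 5772 × 27.44 / 9.539 = 1.660×10^4 K.

1.66×10^4 K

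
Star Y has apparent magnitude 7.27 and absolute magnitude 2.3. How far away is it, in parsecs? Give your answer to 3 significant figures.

m − M = 5 log₁₀(d/10 pc)
7.27 − (2.3) = 4.97 = 5 log₁₀(d/10)
d = 10 × 10^(4.97/5) = 10 × 10^0.994 = 98.63 pc.

98.6 pc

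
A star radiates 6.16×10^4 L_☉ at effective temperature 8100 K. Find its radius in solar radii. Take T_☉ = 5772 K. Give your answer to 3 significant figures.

126 solar radii

R/R_☉ = √(L/L_☉) / (T/T_☉)² = √(6.16×10^4) / (1.403)²
       = 248.2 / 1.969 = 126.0.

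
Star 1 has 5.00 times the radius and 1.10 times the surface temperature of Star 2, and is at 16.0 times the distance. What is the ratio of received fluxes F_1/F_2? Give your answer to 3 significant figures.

0.143

L_1/L_2 = (R_1/R_2)²(T_1/T_2)⁴ = (5.00)² × (1.10)⁴ = 36.60.
F_1/F_2 = (L_1/L_2)/(d_1/d_2)² = 36.60 / (16.0)² = 0.1430.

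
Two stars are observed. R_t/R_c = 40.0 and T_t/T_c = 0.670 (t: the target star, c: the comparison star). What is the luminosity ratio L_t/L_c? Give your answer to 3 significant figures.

From the Stefan–Boltzmann law, L ∝ R²T⁴, so
L_t/L_c = (R_t/R_c)² (T_t/T_c)⁴ = (40.0)² × (0.670)⁴ = 1600 × 0.2015 = 322.4.

322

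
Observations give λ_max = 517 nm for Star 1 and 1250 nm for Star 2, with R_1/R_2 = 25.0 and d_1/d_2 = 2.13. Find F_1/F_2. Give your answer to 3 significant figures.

Wien's law: T_1/T_2 = λ_2/λ_1 = 1250/517 = 2.418.
L_1/L_2 = (R_1/R_2)²(T_1/T_2)⁴ = (25.0)²(2.418)⁴ = 2.136×10^4.
F_1/F_2 = (L_1/L_2)/(d_1/d_2)² = 2.136×10^4/(2.13)² = 4708.

4.71×10^3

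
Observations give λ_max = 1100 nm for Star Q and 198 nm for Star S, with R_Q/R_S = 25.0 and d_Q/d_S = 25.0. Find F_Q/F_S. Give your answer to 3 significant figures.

0.00105

Wien's law: T_Q/T_S = λ_S/λ_Q = 198/1100 = 0.1800.
L_Q/L_S = (R_Q/R_S)²(T_Q/T_S)⁴ = (25.0)²(0.1800)⁴ = 0.6561.
F_Q/F_S = (L_Q/L_S)/(d_Q/d_S)² = 0.6561/(25.0)² = 0.001050.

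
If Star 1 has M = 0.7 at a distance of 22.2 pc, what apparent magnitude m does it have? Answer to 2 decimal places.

2.43

m = M + 5 log₁₀(d/10 pc) = 0.7 + 5 log₁₀(22.2/10)
  = 0.7 + 5 × 0.346 = 0.7 + 1.73 = 2.43.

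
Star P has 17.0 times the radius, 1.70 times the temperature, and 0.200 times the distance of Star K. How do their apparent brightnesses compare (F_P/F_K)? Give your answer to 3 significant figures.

6.03×10^4

L_P/L_K = (R_P/R_K)²(T_P/T_K)⁴ = (17.0)² × (1.70)⁴ = 2414.
F_P/F_K = (L_P/L_K)/(d_P/d_K)² = 2414 / (0.200)² = 6.034×10^4.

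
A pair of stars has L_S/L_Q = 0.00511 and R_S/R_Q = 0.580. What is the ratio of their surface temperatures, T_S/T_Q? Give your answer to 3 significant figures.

L ∝ R²T⁴ gives T ∝ (L/R²)^(1/4), so
T_S/T_Q = (0.00511 / 0.580²)^(1/4) = (0.01519)^(1/4) = 0.3511.

0.351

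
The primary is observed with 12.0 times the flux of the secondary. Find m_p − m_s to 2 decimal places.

m_p − m_s = −2.5 log₁₀(F_p/F_s) = −2.5 log₁₀(12.0) = −2.5 × (1.079) = -2.698.

-2.70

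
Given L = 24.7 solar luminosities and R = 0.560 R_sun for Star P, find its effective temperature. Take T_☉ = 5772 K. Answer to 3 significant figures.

1.72×10^4 K

T/T_☉ = (L/L_☉)^(1/4) / (R/R_☉)^(1/2)
T = 5772 × (24.7)^(1/4) / √(0.560) = 5772 × 2.229 / 0.7483 = 1.720×10^4 K.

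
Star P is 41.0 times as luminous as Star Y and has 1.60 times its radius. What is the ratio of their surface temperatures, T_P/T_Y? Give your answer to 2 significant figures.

L ∝ R²T⁴ gives T ∝ (L/R²)^(1/4), so
T_P/T_Y = (41.0 / 1.60²)^(1/4) = (16.02)^(1/4) = 2.000.

2.0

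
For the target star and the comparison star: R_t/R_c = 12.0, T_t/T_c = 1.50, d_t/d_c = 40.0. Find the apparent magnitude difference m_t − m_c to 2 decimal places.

L_t/L_c = (12.0)²(1.50)⁴ = 729.0.
F_t/F_c = (L_t/L_c)/(d_t/d_c)² = 729.0/1600 = 0.4556.
m_t − m_c = −2.5 log₁₀(0.4556) = 0.85.

0.85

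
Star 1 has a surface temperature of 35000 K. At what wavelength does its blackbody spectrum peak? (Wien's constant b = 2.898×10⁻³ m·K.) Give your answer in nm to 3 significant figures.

λ_max = b/T = 2.898×10⁻³ / 35000 = 8.28×10^-8 m = 82.80 nm.

82.8 nm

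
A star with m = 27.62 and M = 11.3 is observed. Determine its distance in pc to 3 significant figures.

1.84×10^4 pc

m − M = 5 log₁₀(d/10 pc)
27.62 − (11.3) = 16.32 = 5 log₁₀(d/10)
d = 10 × 10^(16.32/5) = 10 × 10^3.264 = 1.837×10^4 pc.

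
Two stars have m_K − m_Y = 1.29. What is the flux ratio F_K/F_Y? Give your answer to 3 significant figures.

F_K/F_Y = 10^(−(m_K − m_Y)/2.5) = 10^(-1.29/2.5) = 10^-0.516 = 0.3048.

0.305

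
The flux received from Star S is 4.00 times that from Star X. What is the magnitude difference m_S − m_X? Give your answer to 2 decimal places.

m_S − m_X = −2.5 log₁₀(F_S/F_X) = −2.5 log₁₀(4.00) = −2.5 × (0.602) = -1.505.

-1.51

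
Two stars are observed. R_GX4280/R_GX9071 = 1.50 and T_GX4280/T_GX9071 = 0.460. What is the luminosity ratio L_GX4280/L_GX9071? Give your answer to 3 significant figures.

From the Stefan–Boltzmann law, L ∝ R²T⁴, so
L_GX4280/L_GX9071 = (R_GX4280/R_GX9071)² (T_GX4280/T_GX9071)⁴ = (1.50)² × (0.460)⁴ = 2.250 × 0.04477 = 0.1007.

0.101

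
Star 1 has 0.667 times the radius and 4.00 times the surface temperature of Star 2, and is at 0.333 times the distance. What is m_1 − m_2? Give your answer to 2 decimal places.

-7.53

L_1/L_2 = (0.667)²(4.00)⁴ = 113.9.
F_1/F_2 = (L_1/L_2)/(d_1/d_2)² = 113.9/0.1109 = 1027.
m_1 − m_2 = −2.5 log₁₀(1027) = -7.53.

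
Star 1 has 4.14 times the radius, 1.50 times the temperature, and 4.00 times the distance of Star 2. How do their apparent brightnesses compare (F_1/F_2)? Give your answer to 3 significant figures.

5.42

L_1/L_2 = (R_1/R_2)²(T_1/T_2)⁴ = (4.14)² × (1.50)⁴ = 86.77.
F_1/F_2 = (L_1/L_2)/(d_1/d_2)² = 86.77 / (4.00)² = 5.423.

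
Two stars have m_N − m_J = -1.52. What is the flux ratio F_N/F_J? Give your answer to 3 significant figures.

F_N/F_J = 10^(−(m_N − m_J)/2.5) = 10^(1.52/2.5) = 10^0.608 = 4.055.

4.06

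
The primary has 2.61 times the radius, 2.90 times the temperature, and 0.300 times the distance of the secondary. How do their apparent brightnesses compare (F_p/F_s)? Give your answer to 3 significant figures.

5.35×10^3

L_p/L_s = (R_p/R_s)²(T_p/T_s)⁴ = (2.61)² × (2.90)⁴ = 481.8.
F_p/F_s = (L_p/L_s)/(d_p/d_s)² = 481.8 / (0.300)² = 5353.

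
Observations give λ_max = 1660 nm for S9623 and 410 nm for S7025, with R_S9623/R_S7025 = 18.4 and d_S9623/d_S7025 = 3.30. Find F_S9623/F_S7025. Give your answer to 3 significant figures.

0.116

Wien's law: T_S9623/T_S7025 = λ_S7025/λ_S9623 = 410/1660 = 0.2470.
L_S9623/L_S7025 = (R_S9623/R_S7025)²(T_S9623/T_S7025)⁴ = (18.4)²(0.2470)⁴ = 1.260.
F_S9623/F_S7025 = (L_S9623/L_S7025)/(d_S9623/d_S7025)² = 1.260/(3.30)² = 0.1157.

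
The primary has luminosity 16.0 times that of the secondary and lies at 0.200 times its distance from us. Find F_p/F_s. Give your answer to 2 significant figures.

F = L/(4πd²), so F_p/F_s = (L_p/L_s) / (d_p/d_s)²
= 16.0 / (0.200)² = 16.0 / 0.04000 = 400.0.

4.0×10^2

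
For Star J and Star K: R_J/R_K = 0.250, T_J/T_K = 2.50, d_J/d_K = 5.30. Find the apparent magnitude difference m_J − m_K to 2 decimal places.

L_J/L_K = (0.250)²(2.50)⁴ = 2.441.
F_J/F_K = (L_J/L_K)/(d_J/d_K)² = 2.441/28.09 = 0.08691.
m_J − m_K = −2.5 log₁₀(0.08691) = 2.65.

2.65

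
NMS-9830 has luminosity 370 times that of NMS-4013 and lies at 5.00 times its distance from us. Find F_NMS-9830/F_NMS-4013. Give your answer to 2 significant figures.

15

F = L/(4πd²), so F_NMS-9830/F_NMS-4013 = (L_NMS-9830/L_NMS-4013) / (d_NMS-9830/d_NMS-4013)²
= 370 / (5.00)² = 370 / 25.00 = 14.80.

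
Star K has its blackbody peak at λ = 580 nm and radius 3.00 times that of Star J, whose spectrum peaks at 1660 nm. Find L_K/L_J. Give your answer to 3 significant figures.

604

Wien's law gives T ∝ 1/λ_max, so T_K/T_J = λ_J/λ_K = 1660/580 = 2.862.
Then L ∝ R²T⁴ gives L_K/L_J = (3.00)² × (2.862)⁴ = 9.000 × 67.10 = 603.9.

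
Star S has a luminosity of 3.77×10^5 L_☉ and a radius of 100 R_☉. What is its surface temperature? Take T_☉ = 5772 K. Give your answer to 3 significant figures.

1.43×10^4 K

T/T_☉ = (L/L_☉)^(1/4) / (R/R_☉)^(1/2)
T = 5772 × (3.77×10^5)^(1/4) / √(100) = 5772 × 24.78 / 10.00 = 1.430×10^4 K.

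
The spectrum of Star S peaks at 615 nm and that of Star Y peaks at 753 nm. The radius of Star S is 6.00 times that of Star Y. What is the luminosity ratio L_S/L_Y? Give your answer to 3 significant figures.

80.9

Wien's law gives T ∝ 1/λ_max, so T_S/T_Y = λ_Y/λ_S = 753/615 = 1.224.
Then L ∝ R²T⁴ gives L_S/L_Y = (6.00)² × (1.224)⁴ = 36.00 × 2.247 = 80.91.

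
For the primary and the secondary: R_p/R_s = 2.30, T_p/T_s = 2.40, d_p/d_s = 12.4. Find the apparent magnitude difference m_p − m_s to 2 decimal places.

L_p/L_s = (2.30)²(2.40)⁴ = 175.5.
F_p/F_s = (L_p/L_s)/(d_p/d_s)² = 175.5/153.8 = 1.141.
m_p − m_s = −2.5 log₁₀(1.141) = -0.14.

-0.14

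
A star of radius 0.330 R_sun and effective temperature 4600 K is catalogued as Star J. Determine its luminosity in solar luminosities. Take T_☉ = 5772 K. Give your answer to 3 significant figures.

0.0439 solar luminosities

L/L_☉ = (R/R_☉)² (T/T_☉)⁴ = (0.330)² × (4600/5772)⁴
       = 0.1089 × (0.7970)⁴ = 0.1089 × 0.4034 = 0.04393.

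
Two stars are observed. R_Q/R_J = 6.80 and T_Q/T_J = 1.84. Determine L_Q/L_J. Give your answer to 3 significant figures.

From the Stefan–Boltzmann law, L ∝ R²T⁴, so
L_Q/L_J = (R_Q/R_J)² (T_Q/T_J)⁴ = (6.80)² × (1.84)⁴ = 46.24 × 11.46 = 530.0.

530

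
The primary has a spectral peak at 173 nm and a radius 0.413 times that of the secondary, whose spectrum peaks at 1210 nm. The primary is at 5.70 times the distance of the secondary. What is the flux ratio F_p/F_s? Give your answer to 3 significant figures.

12.6

Wien's law: T_p/T_s = λ_s/λ_p = 1210/173 = 6.994.
L_p/L_s = (R_p/R_s)²(T_p/T_s)⁴ = (0.413)²(6.994)⁴ = 408.2.
F_p/F_s = (L_p/L_s)/(d_p/d_s)² = 408.2/(5.70)² = 12.56.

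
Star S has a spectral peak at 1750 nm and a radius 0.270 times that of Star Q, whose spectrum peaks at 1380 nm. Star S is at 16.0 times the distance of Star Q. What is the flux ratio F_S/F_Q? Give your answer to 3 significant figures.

1.10×10^-4

Wien's law: T_S/T_Q = λ_Q/λ_S = 1380/1750 = 0.7886.
L_S/L_Q = (R_S/R_Q)²(T_S/T_Q)⁴ = (0.270)²(0.7886)⁴ = 0.02819.
F_S/F_Q = (L_S/L_Q)/(d_S/d_Q)² = 0.02819/(16.0)² = 1.101×10^-4.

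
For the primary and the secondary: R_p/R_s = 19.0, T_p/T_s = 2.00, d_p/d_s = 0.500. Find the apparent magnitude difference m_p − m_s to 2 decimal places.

L_p/L_s = (19.0)²(2.00)⁴ = 5776.
F_p/F_s = (L_p/L_s)/(d_p/d_s)² = 5776/0.2500 = 2.310×10^4.
m_p − m_s = −2.5 log₁₀(2.310×10^4) = -10.91.

-10.91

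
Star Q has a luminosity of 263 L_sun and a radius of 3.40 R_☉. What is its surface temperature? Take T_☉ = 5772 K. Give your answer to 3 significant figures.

1.26×10^4 K

T/T_☉ = (L/L_☉)^(1/4) / (R/R_☉)^(1/2)
T = 5772 × (263)^(1/4) / √(3.40) = 5772 × 4.027 / 1.844 = 1.261×10^4 K.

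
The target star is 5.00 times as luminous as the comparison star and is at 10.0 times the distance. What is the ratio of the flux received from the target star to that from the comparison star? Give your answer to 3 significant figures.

0.0500

F = L/(4πd²), so F_t/F_c = (L_t/L_c) / (d_t/d_c)²
= 5.00 / (10.0)² = 5.00 / 100.0 = 0.05000.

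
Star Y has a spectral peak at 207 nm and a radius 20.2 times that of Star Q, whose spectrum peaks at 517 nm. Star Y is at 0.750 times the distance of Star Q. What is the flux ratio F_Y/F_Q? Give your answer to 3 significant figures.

Wien's law: T_Y/T_Q = λ_Q/λ_Y = 517/207 = 2.498.
L_Y/L_Q = (R_Y/R_Q)²(T_Y/T_Q)⁴ = (20.2)²(2.498)⁴ = 1.588×10^4.
F_Y/F_Q = (L_Y/L_Q)/(d_Y/d_Q)² = 1.588×10^4/(0.750)² = 2.823×10^4.

2.82×10^4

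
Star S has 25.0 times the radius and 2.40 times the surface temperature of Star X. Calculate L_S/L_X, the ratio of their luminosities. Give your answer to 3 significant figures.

2.07×10^4

From the Stefan–Boltzmann law, L ∝ R²T⁴, so
L_S/L_X = (R_S/R_X)² (T_S/T_X)⁴ = (25.0)² × (2.40)⁴ = 625.0 × 33.18 = 2.074×10^4.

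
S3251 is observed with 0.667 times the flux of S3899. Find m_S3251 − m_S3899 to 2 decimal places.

m_S3251 − m_S3899 = −2.5 log₁₀(F_S3251/F_S3899) = −2.5 log₁₀(0.667) = −2.5 × (-0.176) = 0.440.

0.44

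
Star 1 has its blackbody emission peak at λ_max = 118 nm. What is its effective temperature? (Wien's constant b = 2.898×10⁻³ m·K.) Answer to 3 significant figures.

T = b/λ_max = 2.898×10⁻³ / (118×10⁻⁹) = 2.456×10^4 K.

2.46×10^4 K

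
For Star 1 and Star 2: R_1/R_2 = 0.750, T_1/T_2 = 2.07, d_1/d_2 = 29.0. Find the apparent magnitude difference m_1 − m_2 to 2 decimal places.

L_1/L_2 = (0.750)²(2.07)⁴ = 10.33.
F_1/F_2 = (L_1/L_2)/(d_1/d_2)² = 10.33/841.0 = 0.01228.
m_1 − m_2 = −2.5 log₁₀(0.01228) = 4.78.

4.78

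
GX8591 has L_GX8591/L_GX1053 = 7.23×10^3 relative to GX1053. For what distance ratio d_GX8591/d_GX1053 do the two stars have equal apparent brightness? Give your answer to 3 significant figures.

85.0

Equal flux requires L_GX8591/d_GX8591² = L_GX1053/d_GX1053², so d_GX8591/d_GX1053 = √(L_GX8591/L_GX1053)
= √(7.23×10^3) = 85.03.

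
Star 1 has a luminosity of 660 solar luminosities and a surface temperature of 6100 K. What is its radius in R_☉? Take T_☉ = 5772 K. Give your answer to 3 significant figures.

R/R_☉ = √(L/L_☉) / (T/T_☉)² = √(660) / (1.057)²
       = 25.69 / 1.117 = 23.00.

23.0 R_☉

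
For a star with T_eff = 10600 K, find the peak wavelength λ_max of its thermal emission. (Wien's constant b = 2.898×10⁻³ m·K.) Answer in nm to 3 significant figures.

λ_max = b/T = 2.898×10⁻³ / 10600 = 2.73×10^-7 m = 273.4 nm.

273 nm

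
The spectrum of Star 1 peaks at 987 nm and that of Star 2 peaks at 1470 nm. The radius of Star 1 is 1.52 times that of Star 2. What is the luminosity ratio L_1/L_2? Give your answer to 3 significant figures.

11.4

Wien's law gives T ∝ 1/λ_max, so T_1/T_2 = λ_2/λ_1 = 1470/987 = 1.489.
Then L ∝ R²T⁴ gives L_1/L_2 = (1.52)² × (1.489)⁴ = 2.310 × 4.920 = 11.37.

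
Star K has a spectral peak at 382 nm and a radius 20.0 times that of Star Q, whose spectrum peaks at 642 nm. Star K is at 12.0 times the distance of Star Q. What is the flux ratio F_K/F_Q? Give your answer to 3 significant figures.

Wien's law: T_K/T_Q = λ_Q/λ_K = 642/382 = 1.681.
L_K/L_Q = (R_K/R_Q)²(T_K/T_Q)⁴ = (20.0)²(1.681)⁴ = 3191.
F_K/F_Q = (L_K/L_Q)/(d_K/d_Q)² = 3191/(12.0)² = 22.16.

22.2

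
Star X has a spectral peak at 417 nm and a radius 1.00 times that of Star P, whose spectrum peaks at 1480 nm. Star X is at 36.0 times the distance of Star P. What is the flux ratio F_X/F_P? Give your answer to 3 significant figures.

Wien's law: T_X/T_P = λ_P/λ_X = 1480/417 = 3.549.
L_X/L_P = (R_X/R_P)²(T_X/T_P)⁴ = (1.00)²(3.549)⁴ = 158.7.
F_X/F_P = (L_X/L_P)/(d_X/d_P)² = 158.7/(36.0)² = 0.1224.

0.122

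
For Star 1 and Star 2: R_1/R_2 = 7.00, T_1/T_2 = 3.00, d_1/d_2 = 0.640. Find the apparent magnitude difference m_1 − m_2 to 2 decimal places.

L_1/L_2 = (7.00)²(3.00)⁴ = 3969.
F_1/F_2 = (L_1/L_2)/(d_1/d_2)² = 3969/0.4096 = 9690.
m_1 − m_2 = −2.5 log₁₀(9690) = -9.97.

-9.97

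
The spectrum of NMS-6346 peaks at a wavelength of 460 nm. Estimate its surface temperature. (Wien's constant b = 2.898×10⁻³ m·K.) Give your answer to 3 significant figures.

T = b/λ_max = 2.898×10⁻³ / (460×10⁻⁹) = 6300 K.

6.30×10^3 K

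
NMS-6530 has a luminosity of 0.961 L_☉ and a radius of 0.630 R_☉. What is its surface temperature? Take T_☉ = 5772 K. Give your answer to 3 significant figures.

7.20×10^3 K

T/T_☉ = (L/L_☉)^(1/4) / (R/R_☉)^(1/2)
T = 5772 × (0.961)^(1/4) / √(0.630) = 5772 × 0.9901 / 0.7937 = 7200 K.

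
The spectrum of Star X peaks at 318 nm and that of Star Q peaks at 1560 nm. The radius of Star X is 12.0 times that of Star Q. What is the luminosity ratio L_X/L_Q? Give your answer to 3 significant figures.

8.34×10^4

Wien's law gives T ∝ 1/λ_max, so T_X/T_Q = λ_Q/λ_X = 1560/318 = 4.906.
Then L ∝ R²T⁴ gives L_X/L_Q = (12.0)² × (4.906)⁴ = 144.0 × 579.1 = 8.340×10^4.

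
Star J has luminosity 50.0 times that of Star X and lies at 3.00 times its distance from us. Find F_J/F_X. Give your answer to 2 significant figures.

F = L/(4πd²), so F_J/F_X = (L_J/L_X) / (d_J/d_X)²
= 50.0 / (3.00)² = 50.0 / 9.000 = 5.556.

5.6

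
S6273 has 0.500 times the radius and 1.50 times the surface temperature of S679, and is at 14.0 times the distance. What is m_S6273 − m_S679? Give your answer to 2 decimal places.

5.47

L_S6273/L_S679 = (0.500)²(1.50)⁴ = 1.266.
F_S6273/F_S679 = (L_S6273/L_S679)/(d_S6273/d_S679)² = 1.266/196.0 = 0.006457.
m_S6273 − m_S679 = −2.5 log₁₀(0.006457) = 5.47.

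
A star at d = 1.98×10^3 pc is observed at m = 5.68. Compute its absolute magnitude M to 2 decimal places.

M = m − 5 log₁₀(d/10 pc) = 5.68 − 5 log₁₀(1.98×10^3/10)
  = 5.68 − 5 × 2.297 = 5.68 − 11.48 = -5.80.

-5.80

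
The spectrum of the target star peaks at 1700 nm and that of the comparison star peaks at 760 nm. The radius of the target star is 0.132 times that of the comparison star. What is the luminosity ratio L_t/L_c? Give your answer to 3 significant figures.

6.96×10^-4

Wien's law gives T ∝ 1/λ_max, so T_t/T_c = λ_c/λ_t = 760/1700 = 0.4471.
Then L ∝ R²T⁴ gives L_t/L_c = (0.132)² × (0.4471)⁴ = 0.01742 × 0.03994 = 6.960×10^-4.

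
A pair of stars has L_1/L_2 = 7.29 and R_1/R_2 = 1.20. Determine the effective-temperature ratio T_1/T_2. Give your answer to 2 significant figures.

1.5

L ∝ R²T⁴ gives T ∝ (L/R²)^(1/4), so
T_1/T_2 = (7.29 / 1.20²)^(1/4) = (5.062)^(1/4) = 1.500.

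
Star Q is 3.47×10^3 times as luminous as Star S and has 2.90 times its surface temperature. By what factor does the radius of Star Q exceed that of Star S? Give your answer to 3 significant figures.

7.00

L ∝ R²T⁴ gives R ∝ √L / T², so
R_Q/R_S = √(3.47×10^3) / (2.90)² = 58.91 / 8.410 = 7.004.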